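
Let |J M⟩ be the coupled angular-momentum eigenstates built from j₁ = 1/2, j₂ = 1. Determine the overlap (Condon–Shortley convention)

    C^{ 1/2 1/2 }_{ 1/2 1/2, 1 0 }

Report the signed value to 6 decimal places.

+0.577350  (= +√(1/3))

j₁+j₂−J=1  J+j₁−j₂=0  J−j₁+j₂=1  j₁+j₂+J+1=3
(j₁±m₁, j₂±m₂, J±M) = (1,0,1,1,1,0)
P² = 1/3
sum k=0..0:
  [0] +1/1 = 1
S = 1
C² = P²·S² = 1/3 ; C = +0.577350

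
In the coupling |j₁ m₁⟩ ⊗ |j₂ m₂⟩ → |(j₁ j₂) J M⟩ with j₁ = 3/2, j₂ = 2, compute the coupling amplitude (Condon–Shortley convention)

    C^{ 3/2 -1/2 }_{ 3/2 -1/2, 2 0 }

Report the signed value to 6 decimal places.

√[4·2!1!2!/6! · 1!2!2!2!1!2!] = √(16/45)
  +(−1)^1/∏(1,1,1,1,0,1)! = -1  (running -1)
  +(−1)^2/∏(2,0,0,0,1,2)! = 1/4  (running -3/4)
⟨..|..⟩ = √(16/45)·(-3/4) = -0.447214

-0.447214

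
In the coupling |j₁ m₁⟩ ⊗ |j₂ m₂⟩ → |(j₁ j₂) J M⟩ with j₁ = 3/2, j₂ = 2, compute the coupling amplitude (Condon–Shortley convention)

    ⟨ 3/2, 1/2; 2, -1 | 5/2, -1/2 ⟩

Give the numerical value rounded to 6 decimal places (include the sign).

j₁+j₂−J=1  J+j₁−j₂=2  J−j₁+j₂=3  j₁+j₂+J+1=7
(j₁±m₁, j₂±m₂, J±M) = (2,1,1,3,2,3)
P² = 72/35
sum k=0..1:
  [0] +1/2 = 1/2
  [1] −1/12 = -1/12
S = 5/12
C² = P²·S² = 5/14 ; C = +0.597614

+0.597614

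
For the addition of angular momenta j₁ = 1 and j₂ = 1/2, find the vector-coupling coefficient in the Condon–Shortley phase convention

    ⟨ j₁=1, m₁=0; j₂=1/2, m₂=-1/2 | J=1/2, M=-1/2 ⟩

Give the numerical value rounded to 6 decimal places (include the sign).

+√(1/3) ≈ +0.577350

√[2·1!1!0!/3! · 1!1!0!1!0!1!] = √(1/3)
  +(−1)^0/∏(0,1,1,0,0,0)! = 1  (running 1)
⟨..|..⟩ = √(1/3)·(1) = +0.577350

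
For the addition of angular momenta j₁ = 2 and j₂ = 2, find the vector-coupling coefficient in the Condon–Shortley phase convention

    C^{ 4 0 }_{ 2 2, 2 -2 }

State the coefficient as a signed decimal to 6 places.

j₁+j₂−J=0  J+j₁−j₂=4  J−j₁+j₂=4  j₁+j₂+J+1=9
(j₁±m₁, j₂±m₂, J±M) = (4,0,0,4,4,4)
P² = 165888/35
sum k=0..0:
  [0] +1/576 = 1/576
S = 1/576
C² = P²·S² = 1/70 ; C = +0.119523

+0.119523  (= +√(1/70))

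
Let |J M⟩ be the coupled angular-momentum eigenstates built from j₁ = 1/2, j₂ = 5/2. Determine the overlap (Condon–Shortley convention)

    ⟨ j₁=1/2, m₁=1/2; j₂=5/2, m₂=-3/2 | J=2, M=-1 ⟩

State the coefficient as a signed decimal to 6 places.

j₁+j₂−J=1  J+j₁−j₂=0  J−j₁+j₂=4  j₁+j₂+J+1=6
(j₁±m₁, j₂±m₂, J±M) = (1,0,1,4,1,3)
P² = 24
sum k=0..0:
  [0] +1/6 = 1/6
S = 1/6
C² = P²·S² = 2/3 ; C = +0.816497

+√(2/3) = +0.816497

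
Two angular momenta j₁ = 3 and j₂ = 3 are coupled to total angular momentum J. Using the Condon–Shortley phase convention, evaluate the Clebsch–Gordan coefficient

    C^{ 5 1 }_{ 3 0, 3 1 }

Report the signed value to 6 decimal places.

-0.345033

√[11·1!5!5!/12! · 3!3!4!2!6!4!] = √(69120/7)
  +(−1)^0/∏(0,1,3,4,2,1)! = 1/288  (running 1/288)
  +(−1)^1/∏(1,0,2,3,3,2)! = -1/144  (running -1/288)
⟨..|..⟩ = √(69120/7)·(-1/288) = -0.345033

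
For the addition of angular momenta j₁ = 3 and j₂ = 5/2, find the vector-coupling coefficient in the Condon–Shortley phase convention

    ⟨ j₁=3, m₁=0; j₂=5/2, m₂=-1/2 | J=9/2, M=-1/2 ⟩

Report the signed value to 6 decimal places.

+√(10/231) = +0.208063

√[10·1!5!4!/11! · 3!3!2!3!4!5!] = √(69120/77)
  +(−1)^0/∏(0,1,3,2,2,2)! = 1/48  (running 1/48)
  +(−1)^1/∏(1,0,2,1,3,3)! = -1/72  (running 1/144)
⟨..|..⟩ = √(69120/77)·(1/144) = +0.208063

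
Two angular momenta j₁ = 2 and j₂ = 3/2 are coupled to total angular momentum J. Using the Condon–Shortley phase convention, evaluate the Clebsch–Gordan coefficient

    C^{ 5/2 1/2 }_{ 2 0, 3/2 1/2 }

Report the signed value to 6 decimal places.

−√(3/35) ≈ -0.292770

√[6·1!3!2!/7! · 2!2!2!1!3!2!] = √(48/35)
  +(−1)^0/∏(0,1,2,2,1,0)! = 1/4  (running 1/4)
  +(−1)^1/∏(1,0,1,1,2,1)! = -1/2  (running -1/4)
⟨..|..⟩ = √(48/35)·(-1/4) = -0.292770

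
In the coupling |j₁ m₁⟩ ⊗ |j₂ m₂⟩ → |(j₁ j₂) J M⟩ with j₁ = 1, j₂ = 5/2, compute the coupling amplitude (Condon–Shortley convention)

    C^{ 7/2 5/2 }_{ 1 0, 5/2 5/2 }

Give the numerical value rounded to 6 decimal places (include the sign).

j₁+j₂−J=0  J+j₁−j₂=2  J−j₁+j₂=5  j₁+j₂+J+1=8
(j₁±m₁, j₂±m₂, J±M) = (1,1,5,0,6,1)
P² = 28800/7
sum k=0..0:
  [0] +1/120 = 1/120
S = 1/120
C² = P²·S² = 2/7 ; C = +0.534522

+0.534522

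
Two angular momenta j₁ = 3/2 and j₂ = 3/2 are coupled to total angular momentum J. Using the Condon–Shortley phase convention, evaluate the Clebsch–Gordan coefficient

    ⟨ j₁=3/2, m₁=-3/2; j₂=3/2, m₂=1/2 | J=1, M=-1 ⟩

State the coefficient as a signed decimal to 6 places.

+0.547723

√[3·2!1!1!/5! · 0!3!2!1!0!2!] = √(6/5)
  +(−1)^2/∏(2,0,1,0,0,1)! = 1/2  (running 1/2)
⟨..|..⟩ = √(6/5)·(1/2) = +0.547723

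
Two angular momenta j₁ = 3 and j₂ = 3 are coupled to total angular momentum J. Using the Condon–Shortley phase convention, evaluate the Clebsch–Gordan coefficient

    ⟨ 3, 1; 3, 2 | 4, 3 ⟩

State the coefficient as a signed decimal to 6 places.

-0.301511

√[9·2!4!4!/11! · 4!2!5!1!7!1!] = √(82944/11)
  +(−1)^1/∏(1,1,1,4,3,0)! = -1/144  (running -1/144)
  +(−1)^2/∏(2,0,0,3,4,1)! = 1/288  (running -1/288)
⟨..|..⟩ = √(82944/11)·(-1/288) = -0.301511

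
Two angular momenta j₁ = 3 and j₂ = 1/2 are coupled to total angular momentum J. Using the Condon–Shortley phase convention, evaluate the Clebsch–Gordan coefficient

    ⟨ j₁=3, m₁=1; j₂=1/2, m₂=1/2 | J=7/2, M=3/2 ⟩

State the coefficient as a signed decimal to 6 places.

√[8·0!6!1!/8! · 4!2!1!0!5!2!] = √(11520/7)
  +(−1)^0/∏(0,0,2,1,4,0)! = 1/48  (running 1/48)
⟨..|..⟩ = √(11520/7)·(1/48) = +0.845154

+√(5/7) ≈ +0.845154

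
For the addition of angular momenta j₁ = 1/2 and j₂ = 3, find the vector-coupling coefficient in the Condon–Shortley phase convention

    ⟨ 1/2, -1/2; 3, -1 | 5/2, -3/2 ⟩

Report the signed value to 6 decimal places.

-0.534522  (= −√(2/7))

j₁+j₂−J=1  J+j₁−j₂=0  J−j₁+j₂=5  j₁+j₂+J+1=7
(j₁±m₁, j₂±m₂, J±M) = (0,1,2,4,1,4)
P² = 1152/7
sum k=1..1:
  [1] −1/24 = -1/24
S = -1/24
C² = P²·S² = 2/7 ; C = -0.534522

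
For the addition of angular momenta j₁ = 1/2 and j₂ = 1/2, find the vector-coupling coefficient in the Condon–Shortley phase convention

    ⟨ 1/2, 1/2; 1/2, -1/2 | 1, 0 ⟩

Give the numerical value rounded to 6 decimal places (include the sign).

j₁+j₂−J=0  J+j₁−j₂=1  J−j₁+j₂=1  j₁+j₂+J+1=3
(j₁±m₁, j₂±m₂, J±M) = (1,0,0,1,1,1)
P² = 1/2
sum k=0..0:
  [0] +1/1 = 1
S = 1
C² = P²·S² = 1/2 ; C = +0.707107

+√(1/2) = +0.707107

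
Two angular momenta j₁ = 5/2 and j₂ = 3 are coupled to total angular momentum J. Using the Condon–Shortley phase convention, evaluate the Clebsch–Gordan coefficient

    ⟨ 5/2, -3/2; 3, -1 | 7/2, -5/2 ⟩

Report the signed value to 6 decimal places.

-0.398410

√[8·2!3!4!/10! · 1!4!2!4!1!6!] = √(18432/35)
  +(−1)^1/∏(1,1,3,1,0,3)! = -1/36  (running -1/36)
  +(−1)^2/∏(2,0,2,0,1,4)! = 1/96  (running -5/288)
⟨..|..⟩ = √(18432/35)·(-5/288) = -0.398410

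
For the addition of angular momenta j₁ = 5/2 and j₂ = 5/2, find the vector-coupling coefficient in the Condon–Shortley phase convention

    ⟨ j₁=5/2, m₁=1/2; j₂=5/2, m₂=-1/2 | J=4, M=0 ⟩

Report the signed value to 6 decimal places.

√[9·1!4!4!/10! · 3!2!2!3!4!4!] = √(20736/175)
  +(−1)^0/∏(0,1,2,2,2,2)! = 1/16  (running 1/16)
  +(−1)^1/∏(1,0,1,1,3,3)! = -1/36  (running 5/144)
⟨..|..⟩ = √(20736/175)·(5/144) = +0.377964

+0.377964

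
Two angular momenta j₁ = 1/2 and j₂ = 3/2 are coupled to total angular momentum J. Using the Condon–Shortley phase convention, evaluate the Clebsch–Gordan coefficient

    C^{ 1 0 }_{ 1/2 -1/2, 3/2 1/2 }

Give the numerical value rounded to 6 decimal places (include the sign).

√[3·1!0!2!/4! · 0!1!2!1!1!1!] = √(1/2)
  +(−1)^1/∏(1,0,0,1,0,1)! = -1  (running -1)
⟨..|..⟩ = √(1/2)·(-1) = -0.707107

−√(1/2) = -0.707107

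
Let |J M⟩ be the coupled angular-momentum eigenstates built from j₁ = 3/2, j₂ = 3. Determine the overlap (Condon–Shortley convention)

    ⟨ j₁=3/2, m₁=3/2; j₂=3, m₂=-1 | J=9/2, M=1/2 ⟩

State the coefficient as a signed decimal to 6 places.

+0.345033  (= +√(5/42))

j₁+j₂−J=0  J+j₁−j₂=3  J−j₁+j₂=6  j₁+j₂+J+1=10
(j₁±m₁, j₂±m₂, J±M) = (3,0,2,4,5,4)
P² = 69120/7
sum k=0..0:
  [0] +1/288 = 1/288
S = 1/288
C² = P²·S² = 5/42 ; C = +0.345033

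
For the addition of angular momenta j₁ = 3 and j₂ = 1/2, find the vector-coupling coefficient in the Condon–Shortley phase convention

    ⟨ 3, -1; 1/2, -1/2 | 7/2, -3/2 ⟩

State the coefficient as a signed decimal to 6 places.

+0.845154

j₁+j₂−J=0  J+j₁−j₂=6  J−j₁+j₂=1  j₁+j₂+J+1=8
(j₁±m₁, j₂±m₂, J±M) = (2,4,0,1,2,5)
P² = 11520/7
sum k=0..0:
  [0] +1/48 = 1/48
S = 1/48
C² = P²·S² = 5/7 ; C = +0.845154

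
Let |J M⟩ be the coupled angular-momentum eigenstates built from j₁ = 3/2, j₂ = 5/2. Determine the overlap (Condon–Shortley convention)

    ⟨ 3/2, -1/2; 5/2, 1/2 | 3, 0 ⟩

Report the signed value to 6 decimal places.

j₁+j₂−J=1  J+j₁−j₂=2  J−j₁+j₂=4  j₁+j₂+J+1=8
(j₁±m₁, j₂±m₂, J±M) = (1,2,3,2,3,3)
P² = 36/5
sum k=0..1:
  [0] +1/12 = 1/12
  [1] −1/4 = -1/4
S = -1/6
C² = P²·S² = 1/5 ; C = -0.447214

−√(1/5) ≈ -0.447214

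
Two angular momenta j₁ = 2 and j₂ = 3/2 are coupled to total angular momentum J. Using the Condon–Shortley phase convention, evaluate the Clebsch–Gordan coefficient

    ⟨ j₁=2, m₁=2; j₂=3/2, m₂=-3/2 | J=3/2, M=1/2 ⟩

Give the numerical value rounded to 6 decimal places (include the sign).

j₁+j₂−J=2  J+j₁−j₂=2  J−j₁+j₂=1  j₁+j₂+J+1=6
(j₁±m₁, j₂±m₂, J±M) = (4,0,0,3,2,1)
P² = 32/5
sum k=0..0:
  [0] +1/4 = 1/4
S = 1/4
C² = P²·S² = 2/5 ; C = +0.632456

+0.632456  (= +√(2/5))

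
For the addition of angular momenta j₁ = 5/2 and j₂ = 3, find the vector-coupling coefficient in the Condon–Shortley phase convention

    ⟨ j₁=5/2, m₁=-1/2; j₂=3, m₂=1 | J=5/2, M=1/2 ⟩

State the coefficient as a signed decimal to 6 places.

triangle: 3!*2!*3!/9! = 72/362880
(j±m)!: 2!*3!*4!*2!*3!*2! = 6912
prefactor² = (2J+1)*Δ*N² = 288/35
  k=1: −1/(1!*2!*2!*3!*0!*0!) = -1/24
  k=2: +1/(2!*1!*1!*2!*1!*1!) = 1/4
  k=3: −1/(3!*0!*0!*1!*2!*2!) = -1/24
Σ = 1/6  ⇒  CG² = 288/35*1/6² = 8/35
CG = +√(8/35) = +0.478091

+0.478091  (= +√(8/35))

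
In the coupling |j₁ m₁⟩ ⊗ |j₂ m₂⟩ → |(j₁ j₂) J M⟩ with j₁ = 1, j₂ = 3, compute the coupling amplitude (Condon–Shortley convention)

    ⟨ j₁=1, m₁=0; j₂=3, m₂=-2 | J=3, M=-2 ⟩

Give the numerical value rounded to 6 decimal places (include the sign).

+√(1/3) = +0.577350

triangle: 1!·1!·5!/8! = 120/40320
(j±m)!: 1!·1!·1!·5!·1!·5! = 14400
prefactor² = (2J+1)·Δ·N² = 300
  k=0: +1/(0!·1!·1!·1!·0!·4!) = 1/24
  k=1: −1/(1!·0!·0!·0!·1!·5!) = -1/120
Σ = 1/30  ⇒  CG² = 300·1/30² = 1/3
CG = +√(1/3) = +0.577350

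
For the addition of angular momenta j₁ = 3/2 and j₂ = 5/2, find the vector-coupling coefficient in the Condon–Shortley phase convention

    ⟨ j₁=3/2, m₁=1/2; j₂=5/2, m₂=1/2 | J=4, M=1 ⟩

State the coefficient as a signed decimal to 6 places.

j₁+j₂−J=0  J+j₁−j₂=3  J−j₁+j₂=5  j₁+j₂+J+1=9
(j₁±m₁, j₂±m₂, J±M) = (2,1,3,2,5,3)
P² = 2160/7
sum k=0..0:
  [0] +1/24 = 1/24
S = 1/24
C² = P²·S² = 15/28 ; C = +0.731925

+0.731925  (= +√(15/28))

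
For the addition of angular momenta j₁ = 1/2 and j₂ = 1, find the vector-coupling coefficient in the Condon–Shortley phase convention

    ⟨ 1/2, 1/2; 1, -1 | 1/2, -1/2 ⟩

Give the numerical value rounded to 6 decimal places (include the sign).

√[2·1!0!1!/3! · 1!0!0!2!0!1!] = √(2/3)
  +(−1)^0/∏(0,1,0,0,0,1)! = 1  (running 1)
⟨..|..⟩ = √(2/3)·(1) = +0.816497

+√(2/3) ≈ +0.816497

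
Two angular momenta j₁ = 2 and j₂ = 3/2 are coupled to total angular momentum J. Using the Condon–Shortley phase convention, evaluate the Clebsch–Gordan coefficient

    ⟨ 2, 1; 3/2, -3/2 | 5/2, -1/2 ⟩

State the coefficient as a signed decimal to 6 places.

+0.621059

√[6·1!3!2!/7! · 3!1!0!3!2!3!] = √(216/35)
  +(−1)^0/∏(0,1,1,0,2,2)! = 1/4  (running 1/4)
⟨..|..⟩ = √(216/35)·(1/4) = +0.621059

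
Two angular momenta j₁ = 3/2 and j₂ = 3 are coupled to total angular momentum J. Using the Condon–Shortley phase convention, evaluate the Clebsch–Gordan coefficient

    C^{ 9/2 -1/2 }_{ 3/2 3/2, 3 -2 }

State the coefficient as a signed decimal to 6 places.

√[10·0!3!6!/10! · 3!0!1!5!4!5!] = √(172800/7)
  +(−1)^0/∏(0,0,0,1,3,5)! = 1/720  (running 1/720)
⟨..|..⟩ = √(172800/7)·(1/720) = +0.218218

+0.218218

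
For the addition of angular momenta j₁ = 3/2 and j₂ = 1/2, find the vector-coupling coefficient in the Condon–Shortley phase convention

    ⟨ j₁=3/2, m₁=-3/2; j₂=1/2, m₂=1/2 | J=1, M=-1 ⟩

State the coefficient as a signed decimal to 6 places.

-0.866025

√[3·1!2!0!/4! · 0!3!1!0!0!2!] = √(3)
  +(−1)^1/∏(1,0,2,0,0,0)! = -1/2  (running -1/2)
⟨..|..⟩ = √(3)·(-1/2) = -0.866025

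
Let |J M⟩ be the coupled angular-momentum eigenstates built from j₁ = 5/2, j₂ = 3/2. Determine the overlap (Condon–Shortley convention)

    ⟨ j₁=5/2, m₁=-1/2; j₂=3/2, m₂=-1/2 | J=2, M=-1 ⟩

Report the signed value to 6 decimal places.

√[5·2!3!1!/7! · 2!3!1!2!1!3!] = √(12/7)
  +(−1)^0/∏(0,2,3,1,0,0)! = 1/12  (running 1/12)
  +(−1)^1/∏(1,1,2,0,1,1)! = -1/2  (running -5/12)
⟨..|..⟩ = √(12/7)·(-5/12) = -0.545545

−√(25/84) = -0.545545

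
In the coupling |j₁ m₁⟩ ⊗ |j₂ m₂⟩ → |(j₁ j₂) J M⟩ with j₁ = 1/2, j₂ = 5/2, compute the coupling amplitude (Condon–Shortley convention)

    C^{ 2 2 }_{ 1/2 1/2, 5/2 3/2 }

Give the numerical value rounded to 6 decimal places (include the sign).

j₁+j₂−J=1  J+j₁−j₂=0  J−j₁+j₂=4  j₁+j₂+J+1=6
(j₁±m₁, j₂±m₂, J±M) = (1,0,4,1,4,0)
P² = 96
sum k=0..0:
  [0] +1/24 = 1/24
S = 1/24
C² = P²·S² = 1/6 ; C = +0.408248

+0.408248  (= +√(1/6))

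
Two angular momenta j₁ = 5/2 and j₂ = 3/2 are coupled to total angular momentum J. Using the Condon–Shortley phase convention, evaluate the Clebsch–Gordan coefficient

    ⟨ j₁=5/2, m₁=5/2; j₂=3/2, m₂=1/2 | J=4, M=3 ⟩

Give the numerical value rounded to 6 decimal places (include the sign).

triangle: 0!·5!·3!/9! = 720/362880
(j±m)!: 5!·0!·2!·1!·7!·1! = 1209600
prefactor² = (2J+1)·Δ·N² = 21600
  k=0: +1/(0!·0!·0!·2!·5!·1!) = 1/240
Σ = 1/240  ⇒  CG² = 21600·1/240² = 3/8
CG = +√(3/8) = +0.612372

+0.612372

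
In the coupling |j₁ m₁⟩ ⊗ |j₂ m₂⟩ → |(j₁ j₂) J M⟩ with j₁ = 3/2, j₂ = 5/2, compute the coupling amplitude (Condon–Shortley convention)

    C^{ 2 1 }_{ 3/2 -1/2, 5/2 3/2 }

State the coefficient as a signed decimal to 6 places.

+√(1/42) ≈ +0.154303

triangle: 2!×1!×3!/7! = 12/5040
(j±m)!: 1!×2!×4!×1!×3!×1! = 288
prefactor² = (2J+1)×Δ×N² = 24/7
  k=1: −1/(1!×1!×1!×3!×0!×0!) = -1/6
  k=2: +1/(2!×0!×0!×2!×1!×1!) = 1/4
Σ = 1/12  ⇒  CG² = 24/7×1/12² = 1/42
CG = +√(1/42) = +0.154303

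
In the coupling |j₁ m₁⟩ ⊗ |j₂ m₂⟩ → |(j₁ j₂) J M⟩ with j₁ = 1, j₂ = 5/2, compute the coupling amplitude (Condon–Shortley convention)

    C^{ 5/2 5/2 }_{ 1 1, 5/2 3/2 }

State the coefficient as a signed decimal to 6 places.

j₁+j₂−J=1  J+j₁−j₂=1  J−j₁+j₂=4  j₁+j₂+J+1=7
(j₁±m₁, j₂±m₂, J±M) = (2,0,4,1,5,0)
P² = 1152/7
sum k=0..0:
  [0] +1/24 = 1/24
S = 1/24
C² = P²·S² = 2/7 ; C = +0.534522

+0.534522  (= +√(2/7))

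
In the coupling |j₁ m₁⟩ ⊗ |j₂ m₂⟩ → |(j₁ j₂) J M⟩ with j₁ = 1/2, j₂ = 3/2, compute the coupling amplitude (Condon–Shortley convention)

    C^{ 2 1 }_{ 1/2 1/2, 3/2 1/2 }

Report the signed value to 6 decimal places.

triangle: 0!×1!×3!/5! = 6/120
(j±m)!: 1!×0!×2!×1!×3!×1! = 12
prefactor² = (2J+1)×Δ×N² = 3
  k=0: +1/(0!×0!×0!×2!×1!×1!) = 1/2
Σ = 1/2  ⇒  CG² = 3×1/2² = 3/4
CG = +√(3/4) = +0.866025

+√(3/4) = +0.866025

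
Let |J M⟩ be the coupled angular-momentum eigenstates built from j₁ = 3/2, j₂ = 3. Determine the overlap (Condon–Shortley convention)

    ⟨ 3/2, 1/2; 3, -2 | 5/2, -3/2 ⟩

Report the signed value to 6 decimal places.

+√(1/14) = +0.267261

triangle: 2!·1!·4!/8! = 48/40320
(j±m)!: 2!·1!·1!·5!·1!·4! = 5760
prefactor² = (2J+1)·Δ·N² = 288/7
  k=0: +1/(0!·2!·1!·1!·0!·3!) = 1/12
  k=1: −1/(1!·1!·0!·0!·1!·4!) = -1/24
Σ = 1/24  ⇒  CG² = 288/7·1/24² = 1/14
CG = +√(1/14) = +0.267261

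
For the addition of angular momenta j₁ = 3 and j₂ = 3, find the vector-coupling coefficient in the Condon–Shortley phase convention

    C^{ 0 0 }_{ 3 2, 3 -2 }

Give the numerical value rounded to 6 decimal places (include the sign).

−√(1/7) = -0.377964

triangle: 6!*0!*0!/7! = 720/5040
(j±m)!: 5!*1!*1!*5!*0!*0! = 14400
prefactor² = (2J+1)*Δ*N² = 14400/7
  k=1: −1/(1!*5!*0!*0!*0!*0!) = -1/120
Σ = -1/120  ⇒  CG² = 14400/7*(-1/120)² = 1/7
CG = −√(1/7) = -0.377964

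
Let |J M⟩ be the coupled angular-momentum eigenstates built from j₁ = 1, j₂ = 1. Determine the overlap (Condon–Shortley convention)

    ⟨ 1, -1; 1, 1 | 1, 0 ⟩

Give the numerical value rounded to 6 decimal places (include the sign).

−√(1/2) ≈ -0.707107

triangle: 1!×1!×1!/4! = 1/24
(j±m)!: 0!×2!×2!×0!×1!×1! = 4
prefactor² = (2J+1)×Δ×N² = 1/2
  k=1: −1/(1!×0!×1!×1!×0!×0!) = -1
Σ = -1  ⇒  CG² = 1/2×(-1)² = 1/2
CG = −√(1/2) = -0.707107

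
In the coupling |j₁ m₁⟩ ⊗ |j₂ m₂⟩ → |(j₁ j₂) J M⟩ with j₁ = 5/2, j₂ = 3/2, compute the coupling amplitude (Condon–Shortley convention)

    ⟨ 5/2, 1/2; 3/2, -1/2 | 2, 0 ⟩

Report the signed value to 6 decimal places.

j₁+j₂−J=2  J+j₁−j₂=3  J−j₁+j₂=1  j₁+j₂+J+1=7
(j₁±m₁, j₂±m₂, J±M) = (3,2,1,2,2,2)
P² = 8/7
sum k=0..1:
  [0] +1/4 = 1/4
  [1] −1/2 = -1/2
S = -1/4
C² = P²·S² = 1/14 ; C = -0.267261

−√(1/14) ≈ -0.267261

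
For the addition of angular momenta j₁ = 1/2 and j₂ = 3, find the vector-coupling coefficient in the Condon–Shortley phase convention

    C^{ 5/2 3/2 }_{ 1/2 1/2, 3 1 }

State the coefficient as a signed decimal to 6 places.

j₁+j₂−J=1  J+j₁−j₂=0  J−j₁+j₂=5  j₁+j₂+J+1=7
(j₁±m₁, j₂±m₂, J±M) = (1,0,4,2,4,1)
P² = 1152/7
sum k=0..0:
  [0] +1/24 = 1/24
S = 1/24
C² = P²·S² = 2/7 ; C = +0.534522

+√(2/7) = +0.534522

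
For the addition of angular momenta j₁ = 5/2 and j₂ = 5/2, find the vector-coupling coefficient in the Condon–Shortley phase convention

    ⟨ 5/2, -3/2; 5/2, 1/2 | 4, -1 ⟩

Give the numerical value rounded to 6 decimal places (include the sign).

−√(5/14) = -0.597614

j₁+j₂−J=1  J+j₁−j₂=4  J−j₁+j₂=4  j₁+j₂+J+1=10
(j₁±m₁, j₂±m₂, J±M) = (1,4,3,2,3,5)
P² = 10368/35
sum k=0..1:
  [0] +1/144 = 1/144
  [1] −1/24 = -1/24
S = -5/144
C² = P²·S² = 5/14 ; C = -0.597614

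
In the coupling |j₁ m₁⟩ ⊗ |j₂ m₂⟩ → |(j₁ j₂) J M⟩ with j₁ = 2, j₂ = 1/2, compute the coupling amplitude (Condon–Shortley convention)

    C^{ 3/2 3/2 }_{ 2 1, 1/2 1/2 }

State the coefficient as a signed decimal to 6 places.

triangle: 1!×3!×0!/5! = 6/120
(j±m)!: 3!×1!×1!×0!×3!×0! = 36
prefactor² = (2J+1)×Δ×N² = 36/5
  k=1: −1/(1!×0!×0!×0!×3!×0!) = -1/6
Σ = -1/6  ⇒  CG² = 36/5×(-1/6)² = 1/5
CG = −√(1/5) = -0.447214

−√(1/5) = -0.447214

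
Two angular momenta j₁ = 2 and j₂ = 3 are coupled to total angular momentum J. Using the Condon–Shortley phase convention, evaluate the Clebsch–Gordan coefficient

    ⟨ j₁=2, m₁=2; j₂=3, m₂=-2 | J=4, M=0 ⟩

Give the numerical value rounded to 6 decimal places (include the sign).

j₁+j₂−J=1  J+j₁−j₂=3  J−j₁+j₂=5  j₁+j₂+J+1=10
(j₁±m₁, j₂±m₂, J±M) = (4,0,1,5,4,4)
P² = 20736/7
sum k=0..0:
  [0] +1/144 = 1/144
S = 1/144
C² = P²·S² = 1/7 ; C = +0.377964

+√(1/7) ≈ +0.377964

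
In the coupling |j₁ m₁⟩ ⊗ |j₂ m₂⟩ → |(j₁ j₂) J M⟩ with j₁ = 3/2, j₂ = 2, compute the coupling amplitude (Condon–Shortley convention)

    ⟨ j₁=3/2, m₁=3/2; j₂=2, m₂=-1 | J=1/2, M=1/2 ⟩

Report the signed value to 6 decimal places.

j₁+j₂−J=3  J+j₁−j₂=0  J−j₁+j₂=1  j₁+j₂+J+1=5
(j₁±m₁, j₂±m₂, J±M) = (3,0,1,3,1,0)
P² = 18/5
sum k=0..0:
  [0] +1/6 = 1/6
S = 1/6
C² = P²·S² = 1/10 ; C = +0.316228

+√(1/10) = +0.316228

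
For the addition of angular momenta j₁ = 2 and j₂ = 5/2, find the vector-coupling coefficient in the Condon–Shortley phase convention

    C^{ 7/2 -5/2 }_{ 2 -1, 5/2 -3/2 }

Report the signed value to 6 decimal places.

j₁+j₂−J=1  J+j₁−j₂=3  J−j₁+j₂=4  j₁+j₂+J+1=9
(j₁±m₁, j₂±m₂, J±M) = (1,3,1,4,1,6)
P² = 2304/7
sum k=0..1:
  [0] +1/36 = 1/36
  [1] −1/48 = -1/48
S = 1/144
C² = P²·S² = 1/63 ; C = +0.125988

+√(1/63) = +0.125988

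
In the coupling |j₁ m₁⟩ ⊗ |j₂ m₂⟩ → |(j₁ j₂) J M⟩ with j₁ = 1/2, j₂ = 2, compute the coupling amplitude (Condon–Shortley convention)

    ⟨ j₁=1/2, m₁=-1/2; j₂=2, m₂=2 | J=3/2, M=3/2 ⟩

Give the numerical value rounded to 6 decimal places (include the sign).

-0.894427  (= −√(4/5))

j₁+j₂−J=1  J+j₁−j₂=0  J−j₁+j₂=3  j₁+j₂+J+1=5
(j₁±m₁, j₂±m₂, J±M) = (0,1,4,0,3,0)
P² = 144/5
sum k=1..1:
  [1] −1/6 = -1/6
S = -1/6
C² = P²·S² = 4/5 ; C = -0.894427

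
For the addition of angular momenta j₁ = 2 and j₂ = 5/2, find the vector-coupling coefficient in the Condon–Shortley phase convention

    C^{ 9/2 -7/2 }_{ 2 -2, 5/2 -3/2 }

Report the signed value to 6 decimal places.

√[10·0!4!5!/10! · 0!4!1!4!1!8!] = √(184320)
  +(−1)^0/∏(0,0,4,1,0,4)! = 1/576  (running 1/576)
⟨..|..⟩ = √(184320)·(1/576) = +0.745356

+√(5/9) = +0.745356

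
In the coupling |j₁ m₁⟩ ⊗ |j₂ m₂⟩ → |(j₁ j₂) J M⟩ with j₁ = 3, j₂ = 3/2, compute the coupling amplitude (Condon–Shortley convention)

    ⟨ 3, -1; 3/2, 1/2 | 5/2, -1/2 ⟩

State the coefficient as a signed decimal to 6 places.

triangle: 2!×4!×1!/8! = 48/40320
(j±m)!: 2!×4!×2!×1!×2!×3! = 1152
prefactor² = (2J+1)×Δ×N² = 288/35
  k=1: −1/(1!×1!×3!×1!×1!×0!) = -1/6
  k=2: +1/(2!×0!×2!×0!×2!×1!) = 1/8
Σ = -1/24  ⇒  CG² = 288/35×(-1/24)² = 1/70
CG = −√(1/70) = -0.119523

-0.119523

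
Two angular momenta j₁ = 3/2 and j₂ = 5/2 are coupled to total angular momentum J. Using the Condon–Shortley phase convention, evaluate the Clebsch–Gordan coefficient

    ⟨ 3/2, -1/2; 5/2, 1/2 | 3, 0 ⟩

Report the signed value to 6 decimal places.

−√(1/5) = -0.447214

√[7·1!2!4!/8! · 1!2!3!2!3!3!] = √(36/5)
  +(−1)^0/∏(0,1,2,3,0,1)! = 1/12  (running 1/12)
  +(−1)^1/∏(1,0,1,2,1,2)! = -1/4  (running -1/6)
⟨..|..⟩ = √(36/5)·(-1/6) = -0.447214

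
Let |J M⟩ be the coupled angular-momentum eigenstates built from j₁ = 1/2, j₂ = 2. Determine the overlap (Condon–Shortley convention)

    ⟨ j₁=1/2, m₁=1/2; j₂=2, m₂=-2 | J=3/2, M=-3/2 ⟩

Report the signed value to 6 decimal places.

+0.894427

j₁+j₂−J=1  J+j₁−j₂=0  J−j₁+j₂=3  j₁+j₂+J+1=5
(j₁±m₁, j₂±m₂, J±M) = (1,0,0,4,0,3)
P² = 144/5
sum k=0..0:
  [0] +1/6 = 1/6
S = 1/6
C² = P²·S² = 4/5 ; C = +0.894427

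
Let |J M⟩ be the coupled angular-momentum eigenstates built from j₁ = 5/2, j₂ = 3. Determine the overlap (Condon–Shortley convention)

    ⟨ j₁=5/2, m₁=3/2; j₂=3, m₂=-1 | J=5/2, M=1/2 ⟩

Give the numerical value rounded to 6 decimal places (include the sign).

−√(1/35) ≈ -0.169031

triangle: 3!*2!*3!/9! = 72/362880
(j±m)!: 4!*1!*2!*4!*3!*2! = 13824
prefactor² = (2J+1)*Δ*N² = 576/35
  k=0: +1/(0!*3!*1!*2!*1!*1!) = 1/12
  k=1: −1/(1!*2!*0!*1!*2!*2!) = -1/8
Σ = -1/24  ⇒  CG² = 576/35*(-1/24)² = 1/35
CG = −√(1/35) = -0.169031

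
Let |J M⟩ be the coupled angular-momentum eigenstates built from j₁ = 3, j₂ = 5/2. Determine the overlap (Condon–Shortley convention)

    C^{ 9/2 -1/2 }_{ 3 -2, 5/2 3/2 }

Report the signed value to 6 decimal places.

j₁+j₂−J=1  J+j₁−j₂=5  J−j₁+j₂=4  j₁+j₂+J+1=11
(j₁±m₁, j₂±m₂, J±M) = (1,5,4,1,4,5)
P² = 460800/77
sum k=0..1:
  [0] +1/2880 = 1/2880
  [1] −1/144 = -1/144
S = -19/2880
C² = P²·S² = 361/1386 ; C = -0.510355

-0.510355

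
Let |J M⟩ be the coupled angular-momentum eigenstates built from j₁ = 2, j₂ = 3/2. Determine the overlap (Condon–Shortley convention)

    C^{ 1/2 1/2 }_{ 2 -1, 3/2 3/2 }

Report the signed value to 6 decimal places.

j₁+j₂−J=3  J+j₁−j₂=1  J−j₁+j₂=0  j₁+j₂+J+1=5
(j₁±m₁, j₂±m₂, J±M) = (1,3,3,0,1,0)
P² = 18/5
sum k=3..3:
  [3] −1/6 = -1/6
S = -1/6
C² = P²·S² = 1/10 ; C = -0.316228

−√(1/10) = -0.316228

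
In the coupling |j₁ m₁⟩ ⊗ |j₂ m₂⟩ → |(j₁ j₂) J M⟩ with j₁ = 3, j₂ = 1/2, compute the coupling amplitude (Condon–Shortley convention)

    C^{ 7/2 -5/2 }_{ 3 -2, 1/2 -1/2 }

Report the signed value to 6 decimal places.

+0.925820  (= +√(6/7))

triangle: 0!×6!×1!/8! = 720/40320
(j±m)!: 1!×5!×0!×1!×1!×6! = 86400
prefactor² = (2J+1)×Δ×N² = 86400/7
  k=0: +1/(0!×0!×5!×0!×1!×1!) = 1/120
Σ = 1/120  ⇒  CG² = 86400/7×1/120² = 6/7
CG = +√(6/7) = +0.925820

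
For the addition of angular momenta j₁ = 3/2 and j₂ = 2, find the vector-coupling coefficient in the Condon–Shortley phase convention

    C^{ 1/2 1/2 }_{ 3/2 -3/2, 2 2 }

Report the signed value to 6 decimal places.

j₁+j₂−J=3  J+j₁−j₂=0  J−j₁+j₂=1  j₁+j₂+J+1=5
(j₁±m₁, j₂±m₂, J±M) = (0,3,4,0,1,0)
P² = 72/5
sum k=3..3:
  [3] −1/6 = -1/6
S = -1/6
C² = P²·S² = 2/5 ; C = -0.632456

−√(2/5) ≈ -0.632456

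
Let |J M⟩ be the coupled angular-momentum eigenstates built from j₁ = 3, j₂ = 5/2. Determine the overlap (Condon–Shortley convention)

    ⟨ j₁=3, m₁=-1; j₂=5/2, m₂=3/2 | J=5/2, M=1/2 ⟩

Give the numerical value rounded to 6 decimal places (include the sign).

+√(1/35) = +0.169031

j₁+j₂−J=3  J+j₁−j₂=3  J−j₁+j₂=2  j₁+j₂+J+1=9
(j₁±m₁, j₂±m₂, J±M) = (2,4,4,1,3,2)
P² = 576/35
sum k=2..3:
  [2] +1/8 = 1/8
  [3] −1/12 = -1/12
S = 1/24
C² = P²·S² = 1/35 ; C = +0.169031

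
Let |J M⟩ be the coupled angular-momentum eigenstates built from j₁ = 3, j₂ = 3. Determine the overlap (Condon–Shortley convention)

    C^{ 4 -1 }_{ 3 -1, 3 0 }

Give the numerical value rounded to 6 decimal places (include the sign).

√[9·2!4!4!/11! · 2!4!3!3!3!5!] = √(124416/385)
  +(−1)^0/∏(0,2,4,3,0,1)! = 1/288  (running 1/288)
  +(−1)^1/∏(1,1,3,2,1,2)! = -1/24  (running -11/288)
  +(−1)^2/∏(2,0,2,1,2,3)! = 1/48  (running -5/288)
⟨..|..⟩ = √(124416/385)·(-5/288) = -0.312094

-0.312094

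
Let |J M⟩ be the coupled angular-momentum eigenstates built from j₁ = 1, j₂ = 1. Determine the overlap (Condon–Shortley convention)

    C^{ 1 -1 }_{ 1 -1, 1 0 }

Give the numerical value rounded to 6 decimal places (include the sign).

triangle: 1!*1!*1!/4! = 1/24
(j±m)!: 0!*2!*1!*1!*0!*2! = 4
prefactor² = (2J+1)*Δ*N² = 1/2
  k=1: −1/(1!*0!*1!*0!*0!*1!) = -1
Σ = -1  ⇒  CG² = 1/2*(-1)² = 1/2
CG = −√(1/2) = -0.707107

-0.707107  (= −√(1/2))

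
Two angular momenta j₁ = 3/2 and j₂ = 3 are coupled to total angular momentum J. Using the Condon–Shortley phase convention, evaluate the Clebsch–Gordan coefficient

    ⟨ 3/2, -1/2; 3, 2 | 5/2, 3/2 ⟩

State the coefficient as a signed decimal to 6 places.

√[6·2!1!4!/8! · 1!2!5!1!4!1!] = √(288/7)
  +(−1)^1/∏(1,1,1,4,0,0)! = -1/24  (running -1/24)
  +(−1)^2/∏(2,0,0,3,1,1)! = 1/12  (running 1/24)
⟨..|..⟩ = √(288/7)·(1/24) = +0.267261

+0.267261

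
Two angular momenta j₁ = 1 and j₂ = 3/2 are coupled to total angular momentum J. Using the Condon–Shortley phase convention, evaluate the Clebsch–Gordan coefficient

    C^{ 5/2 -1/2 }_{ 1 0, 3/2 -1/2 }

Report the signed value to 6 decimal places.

j₁+j₂−J=0  J+j₁−j₂=2  J−j₁+j₂=3  j₁+j₂+J+1=6
(j₁±m₁, j₂±m₂, J±M) = (1,1,1,2,2,3)
P² = 12/5
sum k=0..0:
  [0] +1/2 = 1/2
S = 1/2
C² = P²·S² = 3/5 ; C = +0.774597

+0.774597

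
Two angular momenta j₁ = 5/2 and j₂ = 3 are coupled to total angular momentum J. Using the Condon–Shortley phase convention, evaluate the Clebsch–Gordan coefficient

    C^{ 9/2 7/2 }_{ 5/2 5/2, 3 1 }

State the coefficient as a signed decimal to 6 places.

√[10·1!4!5!/11! · 5!0!4!2!8!1!] = √(1843200/11)
  +(−1)^0/∏(0,1,0,4,4,1)! = 1/576  (running 1/576)
⟨..|..⟩ = √(1843200/11)·(1/576) = +0.710669

+0.710669  (= +√(50/99))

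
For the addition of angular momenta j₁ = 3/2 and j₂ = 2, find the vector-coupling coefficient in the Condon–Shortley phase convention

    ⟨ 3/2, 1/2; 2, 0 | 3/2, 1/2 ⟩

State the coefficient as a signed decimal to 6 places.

triangle: 2!×1!×2!/6! = 4/720
(j±m)!: 2!×1!×2!×2!×2!×1! = 16
prefactor² = (2J+1)×Δ×N² = 16/45
  k=0: +1/(0!×2!×1!×2!×0!×0!) = 1/4
  k=1: −1/(1!×1!×0!×1!×1!×1!) = -1
Σ = -3/4  ⇒  CG² = 16/45×(-3/4)² = 1/5
CG = −√(1/5) = -0.447214

-0.447214  (= −√(1/5))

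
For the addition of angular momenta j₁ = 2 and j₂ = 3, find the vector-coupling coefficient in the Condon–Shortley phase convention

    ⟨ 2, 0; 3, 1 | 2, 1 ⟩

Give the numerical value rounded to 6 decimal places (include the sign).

triangle: 3!·1!·3!/8! = 36/40320
(j±m)!: 2!·2!·4!·2!·3!·1! = 1152
prefactor² = (2J+1)·Δ·N² = 36/7
  k=1: −1/(1!·2!·1!·3!·0!·0!) = -1/12
  k=2: +1/(2!·1!·0!·2!·1!·1!) = 1/4
Σ = 1/6  ⇒  CG² = 36/7·1/6² = 1/7
CG = +√(1/7) = +0.377964

+0.377964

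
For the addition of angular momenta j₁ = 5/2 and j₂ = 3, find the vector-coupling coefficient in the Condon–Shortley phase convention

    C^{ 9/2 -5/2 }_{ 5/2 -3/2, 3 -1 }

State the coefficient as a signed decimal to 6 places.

-0.317821  (= −√(10/99))

j₁+j₂−J=1  J+j₁−j₂=4  J−j₁+j₂=5  j₁+j₂+J+1=11
(j₁±m₁, j₂±m₂, J±M) = (1,4,2,4,2,7)
P² = 92160/11
sum k=0..1:
  [0] +1/288 = 1/288
  [1] −1/144 = -1/144
S = -1/288
C² = P²·S² = 10/99 ; C = -0.317821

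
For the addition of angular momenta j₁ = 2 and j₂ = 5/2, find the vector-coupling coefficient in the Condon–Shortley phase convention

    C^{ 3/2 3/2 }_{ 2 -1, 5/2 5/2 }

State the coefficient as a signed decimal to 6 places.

-0.534522

j₁+j₂−J=3  J+j₁−j₂=1  J−j₁+j₂=2  j₁+j₂+J+1=7
(j₁±m₁, j₂±m₂, J±M) = (1,3,5,0,3,0)
P² = 288/7
sum k=3..3:
  [3] −1/12 = -1/12
S = -1/12
C² = P²·S² = 2/7 ; C = -0.534522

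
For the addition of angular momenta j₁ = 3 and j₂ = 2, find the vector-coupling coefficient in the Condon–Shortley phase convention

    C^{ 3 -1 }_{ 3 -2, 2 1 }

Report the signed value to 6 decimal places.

+0.500000  (= +√(1/4))

j₁+j₂−J=2  J+j₁−j₂=4  J−j₁+j₂=2  j₁+j₂+J+1=9
(j₁±m₁, j₂±m₂, J±M) = (1,5,3,1,2,4)
P² = 64
sum k=1..2:
  [1] −1/48 = -1/48
  [2] +1/12 = 1/12
S = 1/16
C² = P²·S² = 1/4 ; C = +0.500000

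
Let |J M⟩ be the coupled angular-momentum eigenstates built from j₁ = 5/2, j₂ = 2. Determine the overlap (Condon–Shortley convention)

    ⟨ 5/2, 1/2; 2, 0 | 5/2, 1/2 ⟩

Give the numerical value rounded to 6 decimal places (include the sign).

−√(8/35) ≈ -0.478091

j₁+j₂−J=2  J+j₁−j₂=3  J−j₁+j₂=2  j₁+j₂+J+1=8
(j₁±m₁, j₂±m₂, J±M) = (3,2,2,2,3,2)
P² = 72/35
sum k=0..2:
  [0] +1/8 = 1/8
  [1] −1/2 = -1/2
  [2] +1/24 = 1/24
S = -1/3
C² = P²·S² = 8/35 ; C = -0.478091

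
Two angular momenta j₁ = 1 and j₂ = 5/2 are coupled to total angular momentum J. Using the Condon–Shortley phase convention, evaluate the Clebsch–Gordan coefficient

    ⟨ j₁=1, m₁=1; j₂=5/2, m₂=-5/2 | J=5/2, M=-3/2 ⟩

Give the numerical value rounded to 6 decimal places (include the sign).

+0.534522  (= +√(2/7))

√[6·1!1!4!/7! · 2!0!0!5!1!4!] = √(1152/7)
  +(−1)^0/∏(0,1,0,0,1,4)! = 1/24  (running 1/24)
⟨..|..⟩ = √(1152/7)·(1/24) = +0.534522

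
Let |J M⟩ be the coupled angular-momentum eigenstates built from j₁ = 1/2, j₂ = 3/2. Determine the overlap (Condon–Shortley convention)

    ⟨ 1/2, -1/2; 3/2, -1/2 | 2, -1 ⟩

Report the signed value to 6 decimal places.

+0.866025

√[5·0!1!3!/5! · 0!1!1!2!1!3!] = √(3)
  +(−1)^0/∏(0,0,1,1,0,2)! = 1/2  (running 1/2)
⟨..|..⟩ = √(3)·(1/2) = +0.866025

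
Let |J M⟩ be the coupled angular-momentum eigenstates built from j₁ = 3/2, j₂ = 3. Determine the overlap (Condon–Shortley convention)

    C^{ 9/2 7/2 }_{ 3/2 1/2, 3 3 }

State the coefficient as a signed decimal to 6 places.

+√(1/3) ≈ +0.577350

triangle: 0!×3!×6!/10! = 4320/3628800
(j±m)!: 2!×1!×6!×0!×8!×1! = 58060800
prefactor² = (2J+1)×Δ×N² = 691200
  k=0: +1/(0!×0!×1!×6!×2!×0!) = 1/1440
Σ = 1/1440  ⇒  CG² = 691200×1/1440² = 1/3
CG = +√(1/3) = +0.577350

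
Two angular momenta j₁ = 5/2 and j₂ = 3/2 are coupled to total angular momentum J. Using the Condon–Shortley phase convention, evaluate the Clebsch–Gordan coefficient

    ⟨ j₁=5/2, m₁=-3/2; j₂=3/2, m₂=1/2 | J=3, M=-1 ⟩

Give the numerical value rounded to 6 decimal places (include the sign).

triangle: 1!·4!·2!/8! = 48/40320
(j±m)!: 1!·4!·2!·1!·2!·4! = 2304
prefactor² = (2J+1)·Δ·N² = 96/5
  k=0: +1/(0!·1!·4!·2!·0!·0!) = 1/48
  k=1: −1/(1!·0!·3!·1!·1!·1!) = -1/6
Σ = -7/48  ⇒  CG² = 96/5·(-7/48)² = 49/120
CG = −√(49/120) = -0.639010

−√(49/120) ≈ -0.639010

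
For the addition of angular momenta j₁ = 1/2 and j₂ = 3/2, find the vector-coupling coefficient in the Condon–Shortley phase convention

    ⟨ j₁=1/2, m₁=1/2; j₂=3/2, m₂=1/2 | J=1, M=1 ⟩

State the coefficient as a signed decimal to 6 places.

√[3·1!0!2!/4! · 1!0!2!1!2!0!] = √(1)
  +(−1)^0/∏(0,1,0,2,0,0)! = 1/2  (running 1/2)
⟨..|..⟩ = √(1)·(1/2) = +0.500000

+√(1/4) ≈ +0.500000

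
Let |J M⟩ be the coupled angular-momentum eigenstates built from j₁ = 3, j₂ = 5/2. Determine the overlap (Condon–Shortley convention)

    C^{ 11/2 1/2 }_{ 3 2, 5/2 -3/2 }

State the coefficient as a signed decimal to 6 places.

triangle: 0!·6!·5!/12! = 86400/479001600
(j±m)!: 5!·1!·1!·4!·6!·5! = 248832000
prefactor² = (2J+1)·Δ·N² = 41472000/77
  k=0: +1/(0!·0!·1!·1!·5!·4!) = 1/2880
Σ = 1/2880  ⇒  CG² = 41472000/77·1/2880² = 5/77
CG = +√(5/77) = +0.254824

+0.254824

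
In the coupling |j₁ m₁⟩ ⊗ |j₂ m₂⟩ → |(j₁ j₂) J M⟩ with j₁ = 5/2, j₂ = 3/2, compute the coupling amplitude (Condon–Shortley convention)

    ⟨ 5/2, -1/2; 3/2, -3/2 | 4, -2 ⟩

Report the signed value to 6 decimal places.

j₁+j₂−J=0  J+j₁−j₂=5  J−j₁+j₂=3  j₁+j₂+J+1=9
(j₁±m₁, j₂±m₂, J±M) = (2,3,0,3,2,6)
P² = 12960/7
sum k=0..0:
  [0] +1/72 = 1/72
S = 1/72
C² = P²·S² = 5/14 ; C = +0.597614

+√(5/14) ≈ +0.597614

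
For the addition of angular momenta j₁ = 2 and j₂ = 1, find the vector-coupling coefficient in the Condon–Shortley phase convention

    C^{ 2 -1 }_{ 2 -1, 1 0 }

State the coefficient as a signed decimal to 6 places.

triangle: 1!·3!·1!/6! = 6/720
(j±m)!: 1!·3!·1!·1!·1!·3! = 36
prefactor² = (2J+1)·Δ·N² = 3/2
  k=0: +1/(0!·1!·3!·1!·0!·0!) = 1/6
  k=1: −1/(1!·0!·2!·0!·1!·1!) = -1/2
Σ = -1/3  ⇒  CG² = 3/2·(-1/3)² = 1/6
CG = −√(1/6) = -0.408248

−√(1/6) = -0.408248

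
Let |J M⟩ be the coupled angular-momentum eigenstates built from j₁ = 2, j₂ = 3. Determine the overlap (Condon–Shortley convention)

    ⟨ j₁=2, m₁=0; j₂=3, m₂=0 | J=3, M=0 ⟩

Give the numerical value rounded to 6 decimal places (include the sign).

√[7·2!2!4!/9! · 2!2!3!3!3!3!] = √(48/5)
  +(−1)^0/∏(0,2,2,3,0,1)! = 1/24  (running 1/24)
  +(−1)^1/∏(1,1,1,2,1,2)! = -1/4  (running -5/24)
  +(−1)^2/∏(2,0,0,1,2,3)! = 1/24  (running -1/6)
⟨..|..⟩ = √(48/5)·(-1/6) = -0.516398

−√(4/15) ≈ -0.516398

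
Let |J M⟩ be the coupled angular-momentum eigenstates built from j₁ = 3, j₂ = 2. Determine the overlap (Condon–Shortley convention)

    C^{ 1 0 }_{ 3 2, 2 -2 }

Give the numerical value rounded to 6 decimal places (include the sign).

+√(1/7) = +0.377964

triangle: 4!×2!×0!/7! = 48/5040
(j±m)!: 5!×1!×0!×4!×1!×1! = 2880
prefactor² = (2J+1)×Δ×N² = 576/7
  k=0: +1/(0!×4!×1!×0!×1!×0!) = 1/24
Σ = 1/24  ⇒  CG² = 576/7×1/24² = 1/7
CG = +√(1/7) = +0.377964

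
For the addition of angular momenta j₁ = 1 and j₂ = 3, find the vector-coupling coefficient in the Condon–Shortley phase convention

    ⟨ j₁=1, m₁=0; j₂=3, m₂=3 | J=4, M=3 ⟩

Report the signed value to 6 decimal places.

+√(1/4) ≈ +0.500000

triangle: 0!*2!*6!/9! = 1440/362880
(j±m)!: 1!*1!*6!*0!*7!*1! = 3628800
prefactor² = (2J+1)*Δ*N² = 129600
  k=0: +1/(0!*0!*1!*6!*1!*0!) = 1/720
Σ = 1/720  ⇒  CG² = 129600*1/720² = 1/4
CG = +√(1/4) = +0.500000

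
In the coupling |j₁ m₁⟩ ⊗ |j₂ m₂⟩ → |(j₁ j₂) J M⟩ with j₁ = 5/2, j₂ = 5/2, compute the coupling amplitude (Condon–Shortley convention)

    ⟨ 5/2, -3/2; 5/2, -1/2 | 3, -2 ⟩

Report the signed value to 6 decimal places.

-0.288675

triangle: 2!×3!×3!/9! = 72/362880
(j±m)!: 1!×4!×2!×3!×1!×5! = 34560
prefactor² = (2J+1)×Δ×N² = 48
  k=1: −1/(1!×1!×3!×1!×0!×2!) = -1/12
  k=2: +1/(2!×0!×2!×0!×1!×3!) = 1/24
Σ = -1/24  ⇒  CG² = 48×(-1/24)² = 1/12
CG = −√(1/12) = -0.288675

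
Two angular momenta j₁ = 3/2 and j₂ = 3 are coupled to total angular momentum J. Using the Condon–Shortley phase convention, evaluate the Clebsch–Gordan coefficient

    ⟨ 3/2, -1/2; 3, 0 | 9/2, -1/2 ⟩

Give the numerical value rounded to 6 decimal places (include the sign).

+0.690066  (= +√(10/21))

j₁+j₂−J=0  J+j₁−j₂=3  J−j₁+j₂=6  j₁+j₂+J+1=10
(j₁±m₁, j₂±m₂, J±M) = (1,2,3,3,4,5)
P² = 17280/7
sum k=0..0:
  [0] +1/72 = 1/72
S = 1/72
C² = P²·S² = 10/21 ; C = +0.690066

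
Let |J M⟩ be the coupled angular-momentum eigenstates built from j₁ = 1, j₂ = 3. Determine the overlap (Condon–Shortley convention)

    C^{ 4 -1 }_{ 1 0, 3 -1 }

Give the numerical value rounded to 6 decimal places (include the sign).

j₁+j₂−J=0  J+j₁−j₂=2  J−j₁+j₂=6  j₁+j₂+J+1=9
(j₁±m₁, j₂±m₂, J±M) = (1,1,2,4,3,5)
P² = 8640/7
sum k=0..0:
  [0] +1/48 = 1/48
S = 1/48
C² = P²·S² = 15/28 ; C = +0.731925

+0.731925  (= +√(15/28))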